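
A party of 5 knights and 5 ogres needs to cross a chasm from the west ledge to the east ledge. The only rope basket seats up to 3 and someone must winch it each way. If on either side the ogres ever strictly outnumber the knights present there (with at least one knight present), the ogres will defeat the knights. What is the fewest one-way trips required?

Counting alone: each trip to the east ledge takes at most 3 across and each return brings at least 1 back, so after t trips out (and t−1 returns) at most 3t − (t−1) of the 10 are across; that first reaches 10 at t = 5, so at least 9 crossings are needed.
The safety rule pushes this higher. Following every safe sequence of crossings, the most of the 10 that can be at the east ledge as the rope basket arrives there on crossing 9 is 9 — never all 10.
So no plan with fewer than 11 crossings exists, and this one achieves 11:
1. 2 ogres → the east ledge.  (the west ledge: 5K 3O; the east ledge: 0K 2O)
2. 1 ogre ← the west ledge.  (the west ledge: 5K 4O; the east ledge: 0K 1O)
3. 3 ogres → the east ledge.  (the west ledge: 5K 1O; the east ledge: 0K 4O)
4. 1 ogre ← the west ledge.  (the west ledge: 5K 2O; the east ledge: 0K 3O)
5. 3 knights → the east ledge.  (the west ledge: 2K 2O; the east ledge: 3K 3O)
6. 1 knight and 1 ogre ← the west ledge.  (the west ledge: 3K 3O; the east ledge: 2K 2O)
7. 3 knights → the east ledge.  (the west ledge: 0K 3O; the east ledge: 5K 2O)
8. 1 ogre ← the west ledge.  (the west ledge: 0K 4O; the east ledge: 5K 1O)
9. 2 ogres → the east ledge.  (the west ledge: 0K 2O; the east ledge: 5K 3O)
10. 1 ogre ← the west ledge.  (the west ledge: 0K 3O; the east ledge: 5K 2O)
11. 3 ogres → the east ledge.  (the west ledge: 0K 0O; the east ledge: 5K 5O)

11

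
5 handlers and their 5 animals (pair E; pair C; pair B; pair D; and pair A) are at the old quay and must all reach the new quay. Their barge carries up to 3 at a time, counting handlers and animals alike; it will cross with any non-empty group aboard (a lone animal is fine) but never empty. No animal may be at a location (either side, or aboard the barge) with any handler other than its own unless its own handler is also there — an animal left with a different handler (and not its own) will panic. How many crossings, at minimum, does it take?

11

Counting alone: each trip to the new quay takes at most 3 across and each return brings at least 1 back, so after t trips out (and t−1 returns) at most 3t − (t−1) of the 10 are across; that first reaches 10 at t = 5, so at least 9 crossings are needed.
The safety rule pushes this higher. Following every safe sequence of crossings, the most of the 10 that can be at the new quay as the barge arrives there on crossing 9 is 9 — never all 10.
So no plan with fewer than 11 crossings exists, and this one achieves 11:
1. animal E and handler E cross → the new quay.
2. handler E crosses ← the old quay.
3. animal B, animal C, and animal D cross → the new quay.
4. animal E crosses ← the old quay.
5. handler B, handler C, and handler D cross → the new quay.
6. animal C and handler C cross ← the old quay.
7. handler A, handler C, and handler E cross → the new quay.
8. animal B crosses ← the old quay.
9. animal C and animal E cross → the new quay.
10. animal E crosses ← the old quay.
11. animal A, animal B, and animal E cross → the new quay.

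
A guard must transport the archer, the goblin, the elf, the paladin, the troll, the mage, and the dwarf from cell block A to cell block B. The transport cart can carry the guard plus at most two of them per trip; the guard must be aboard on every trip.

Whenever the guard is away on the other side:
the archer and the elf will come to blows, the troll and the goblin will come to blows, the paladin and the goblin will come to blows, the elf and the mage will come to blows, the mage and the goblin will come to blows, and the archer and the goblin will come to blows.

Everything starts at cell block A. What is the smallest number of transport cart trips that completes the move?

Counting alone: the guard can take at most 2 across per trip to cell block B, so moving all 7 needs at least 4 loaded trips out, with a return between consecutive ones — at least 7 crossings.
The safety rule pushes this higher. Following every safe sequence of crossings, the most of the 7 that can be at cell block B as the transport cart arrives there on crossing 7 is 6 — never all 7.
So no plan with fewer than 9 crossings exists, and this one achieves 9:
1. Guard goes to cell block B with the elf and the goblin.  [cell block A: the archer, the dwarf, the mage, the paladin, the troll | cell block B: the elf, the goblin]
2. Guard goes back to cell block A alone.  [cell block A: the archer, the dwarf, the mage, the paladin, the troll | cell block B: the elf, the goblin]
3. Guard goes to cell block B with the dwarf.  [cell block A: the archer, the mage, the paladin, the troll | cell block B: the dwarf, the elf, the goblin]
4. Guard goes back to cell block A alone.  [cell block A: the archer, the mage, the paladin, the troll | cell block B: the dwarf, the elf, the goblin]
5. Guard goes to cell block B with the archer and the paladin.  [cell block A: the mage, the troll | cell block B: the archer, the dwarf, the elf, the goblin, the paladin]
6. Guard goes back to cell block A with the elf and the goblin.  [cell block A: the elf, the goblin, the mage, the troll | cell block B: the archer, the dwarf, the paladin]
7. Guard goes to cell block B with the mage and the troll.  [cell block A: the elf, the goblin | cell block B: the archer, the dwarf, the mage, the paladin, the troll]
8. Guard goes back to cell block A alone.  [cell block A: the elf, the goblin | cell block B: the archer, the dwarf, the mage, the paladin, the troll]
9. Guard goes to cell block B with the elf and the goblin.  [cell block A: — | cell block B: the archer, the dwarf, the elf, the goblin, the mage, the paladin, the troll]

9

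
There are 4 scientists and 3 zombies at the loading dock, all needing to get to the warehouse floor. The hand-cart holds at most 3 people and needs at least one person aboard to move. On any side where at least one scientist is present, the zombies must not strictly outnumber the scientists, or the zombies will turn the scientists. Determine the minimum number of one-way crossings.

5

Counting alone: each trip to the warehouse floor takes at most 3 across and each return brings at least 1 back, so after t trips out (and t−1 returns) at most 3t − (t−1) of the 7 are across; that first reaches 7 at t = 3, so at least 5 crossings are needed.
The plan below uses exactly 5 crossings, so it is optimal:
1. 3 zombies → the warehouse floor.  (the loading dock: 4S 0Z; the warehouse floor: 0S 3Z)
2. 1 zombie ← the loading dock.  (the loading dock: 4S 1Z; the warehouse floor: 0S 2Z)
3. 3 scientists → the warehouse floor.  (the loading dock: 1S 1Z; the warehouse floor: 3S 2Z)
4. 1 scientist ← the loading dock.  (the loading dock: 2S 1Z; the warehouse floor: 2S 2Z)
5. 2 scientists and 1 zombie → the warehouse floor.  (the loading dock: 0S 0Z; the warehouse floor: 4S 3Z)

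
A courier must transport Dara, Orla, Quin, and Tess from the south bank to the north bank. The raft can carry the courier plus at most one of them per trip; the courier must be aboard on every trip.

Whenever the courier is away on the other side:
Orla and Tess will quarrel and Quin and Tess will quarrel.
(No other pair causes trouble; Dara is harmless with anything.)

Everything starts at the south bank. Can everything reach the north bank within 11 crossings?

Yes — this plan uses 9 crossings (≤ 11):
1. Courier goes to the north bank with Tess.  [the south bank: Dara, Orla, Quin | the north bank: Tess]
2. Courier goes back to the south bank alone.  [the south bank: Dara, Orla, Quin | the north bank: Tess]
3. Courier goes to the north bank with Dara.  [the south bank: Orla, Quin | the north bank: Dara, Tess]
4. Courier goes back to the south bank alone.  [the south bank: Orla, Quin | the north bank: Dara, Tess]
5. Courier goes to the north bank with Orla.  [the south bank: Quin | the north bank: Dara, Orla, Tess]
6. Courier goes back to the south bank with Tess.  [the south bank: Quin, Tess | the north bank: Dara, Orla]
7. Courier goes to the north bank with Quin.  [the south bank: Tess | the north bank: Dara, Orla, Quin]
8. Courier goes back to the south bank alone.  [the south bank: Tess | the north bank: Dara, Orla, Quin]
9. Courier goes to the north bank with Tess.  [the south bank: — | the north bank: Dara, Orla, Quin, Tess]

Yes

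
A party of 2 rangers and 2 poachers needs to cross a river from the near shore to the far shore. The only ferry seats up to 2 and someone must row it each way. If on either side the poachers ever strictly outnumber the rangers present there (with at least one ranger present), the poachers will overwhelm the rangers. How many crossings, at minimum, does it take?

5

Counting alone: each trip to the far shore takes at most 2 across and each return brings at least 1 back, so after t trips out (and t−1 returns) at most 2t − (t−1) of the 4 are across; that first reaches 4 at t = 3, so at least 5 crossings are needed.
The plan below uses exactly 5 crossings, so it is optimal:
1. 2 poachers → the far shore.  (the near shore: 2R 0P; the far shore: 0R 2P)
2. 1 poacher ← the near shore.  (the near shore: 2R 1P; the far shore: 0R 1P)
3. 2 rangers → the far shore.  (the near shore: 0R 1P; the far shore: 2R 1P)
4. 1 poacher ← the near shore.  (the near shore: 0R 2P; the far shore: 2R 0P)
5. 2 poachers → the far shore.  (the near shore: 0R 0P; the far shore: 2R 2P)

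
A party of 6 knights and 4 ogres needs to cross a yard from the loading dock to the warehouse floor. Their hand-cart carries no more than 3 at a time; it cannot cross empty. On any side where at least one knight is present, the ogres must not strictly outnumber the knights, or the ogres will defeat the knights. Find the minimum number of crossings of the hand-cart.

9

Counting alone: each trip to the warehouse floor takes at most 3 across and each return brings at least 1 back, so after t trips out (and t−1 returns) at most 3t − (t−1) of the 10 are across; that first reaches 10 at t = 5, so at least 9 crossings are needed.
The plan below uses exactly 9 crossings, so it is optimal:
1. 2 ogres → the warehouse floor.  (the loading dock: 6K 2O; the warehouse floor: 0K 2O)
2. 1 ogre ← the loading dock.  (the loading dock: 6K 3O; the warehouse floor: 0K 1O)
3. 3 ogres → the warehouse floor.  (the loading dock: 6K 0O; the warehouse floor: 0K 4O)
4. 1 ogre ← the loading dock.  (the loading dock: 6K 1O; the warehouse floor: 0K 3O)
5. 3 knights → the warehouse floor.  (the loading dock: 3K 1O; the warehouse floor: 3K 3O)
6. 1 ogre ← the loading dock.  (the loading dock: 3K 2O; the warehouse floor: 3K 2O)
7. 1 knight and 2 ogres → the warehouse floor.  (the loading dock: 2K 0O; the warehouse floor: 4K 4O)
8. 1 ogre ← the loading dock.  (the loading dock: 2K 1O; the warehouse floor: 4K 3O)
9. 2 knights and 1 ogre → the warehouse floor.  (the loading dock: 0K 0O; the warehouse floor: 6K 4O)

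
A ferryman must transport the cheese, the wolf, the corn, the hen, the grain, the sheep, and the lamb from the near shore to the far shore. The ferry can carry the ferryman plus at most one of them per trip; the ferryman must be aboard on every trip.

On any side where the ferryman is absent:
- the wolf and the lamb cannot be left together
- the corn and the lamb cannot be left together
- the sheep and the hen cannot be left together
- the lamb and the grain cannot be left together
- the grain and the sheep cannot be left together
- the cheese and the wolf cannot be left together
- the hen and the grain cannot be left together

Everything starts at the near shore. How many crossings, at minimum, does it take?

Whatever the first load, the items left behind include a forbidden pair without the ferryman. No opening move is safe, so no plan exists.

impossible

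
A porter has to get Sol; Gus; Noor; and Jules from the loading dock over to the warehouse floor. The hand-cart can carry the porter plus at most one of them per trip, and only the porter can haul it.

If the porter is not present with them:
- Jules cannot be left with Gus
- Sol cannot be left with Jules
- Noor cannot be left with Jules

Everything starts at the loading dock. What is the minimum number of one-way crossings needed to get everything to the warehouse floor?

impossible

Following every safe sequence of crossings from the start, the most of the 4 that can be at the warehouse floor as the hand-cart arrives there on crossings 1, 3 is 1, 2 respectively; the best ever achieved is 2 of 4.
From crossing 5 on, no configuration arises that was not already reachable earlier: only 9 distinct safe configurations (who is on which side, and where the hand-cart is) can ever be reached, none of them has everyone across, and every continuation just revisits them. So no valid plan exists.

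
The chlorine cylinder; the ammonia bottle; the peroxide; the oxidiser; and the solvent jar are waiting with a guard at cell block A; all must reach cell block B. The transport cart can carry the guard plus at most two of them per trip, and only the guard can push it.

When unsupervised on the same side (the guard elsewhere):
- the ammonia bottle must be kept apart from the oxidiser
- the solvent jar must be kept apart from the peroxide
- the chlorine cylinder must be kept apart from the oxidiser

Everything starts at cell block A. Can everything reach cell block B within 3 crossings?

Counting alone: the guard can take at most 2 across per trip to cell block B, so moving all 5 needs at least 3 loaded trips out, with a return between consecutive ones — at least 5 crossings.
Since 3 < 5, 3 crossings cannot be enough. (The shortest complete plan in fact takes 5:)
1. Guard goes to cell block B with the oxidiser and the peroxide.  [cell block A: the ammonia bottle, the chlorine cylinder, the solvent jar | cell block B: the oxidiser, the peroxide]
2. Guard goes back to cell block A alone.  [cell block A: the ammonia bottle, the chlorine cylinder, the solvent jar | cell block B: the oxidiser, the peroxide]
3. Guard goes to cell block B with the ammonia bottle and the chlorine cylinder.  [cell block A: the solvent jar | cell block B: the ammonia bottle, the chlorine cylinder, the oxidiser, the peroxide]
4. Guard goes back to cell block A with the oxidiser.  [cell block A: the oxidiser, the solvent jar | cell block B: the ammonia bottle, the chlorine cylinder, the peroxide]
5. Guard goes to cell block B with the oxidiser and the solvent jar.  [cell block A: — | cell block B: the ammonia bottle, the chlorine cylinder, the oxidiser, the peroxide, the solvent jar]

No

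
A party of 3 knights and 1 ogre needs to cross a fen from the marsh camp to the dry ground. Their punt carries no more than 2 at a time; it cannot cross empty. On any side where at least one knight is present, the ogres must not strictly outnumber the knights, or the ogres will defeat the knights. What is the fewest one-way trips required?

5

Counting alone: each trip to the dry ground takes at most 2 across and each return brings at least 1 back, so after t trips out (and t−1 returns) at most 2t − (t−1) of the 4 are across; that first reaches 4 at t = 3, so at least 5 crossings are needed.
The plan below uses exactly 5 crossings, so it is optimal:
1. 1 knight and 1 ogre → the dry ground.  (the marsh camp: 2K 0O; the dry ground: 1K 1O)
2. 1 ogre ← the marsh camp.  (the marsh camp: 2K 1O; the dry ground: 1K 0O)
3. 1 knight and 1 ogre → the dry ground.  (the marsh camp: 1K 0O; the dry ground: 2K 1O)
4. 1 ogre ← the marsh camp.  (the marsh camp: 1K 1O; the dry ground: 2K 0O)
5. 1 knight and 1 ogre → the dry ground.  (the marsh camp: 0K 0O; the dry ground: 3K 1O)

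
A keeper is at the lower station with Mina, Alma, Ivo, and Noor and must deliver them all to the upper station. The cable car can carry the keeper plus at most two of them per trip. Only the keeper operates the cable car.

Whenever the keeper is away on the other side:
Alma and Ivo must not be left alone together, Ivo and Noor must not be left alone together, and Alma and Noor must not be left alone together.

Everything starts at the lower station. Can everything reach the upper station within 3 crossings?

No

Counting alone: the keeper can take at most 2 across per trip to the upper station, so moving all 4 needs at least 2 loaded trips out, with a return between consecutive ones — at least 3 crossings.
The safety rule pushes this higher. Following every safe sequence of crossings, the most of the 4 that can be at the upper station as the cable car arrives there on crossing 3 is 3 — never all 4.
So the move cannot be finished within 3 crossings. (The shortest complete plan takes 5:)
1. Keeper goes to the upper station with Alma and Ivo.  [the lower station: Mina, Noor | the upper station: Alma, Ivo]
2. Keeper goes back to the lower station with Alma.  [the lower station: Alma, Mina, Noor | the upper station: Ivo]
3. Keeper goes to the upper station with Alma and Mina.  [the lower station: Noor | the upper station: Alma, Ivo, Mina]
4. Keeper goes back to the lower station with Alma.  [the lower station: Alma, Noor | the upper station: Ivo, Mina]
5. Keeper goes to the upper station with Alma and Noor.  [the lower station: — | the upper station: Alma, Ivo, Mina, Noor]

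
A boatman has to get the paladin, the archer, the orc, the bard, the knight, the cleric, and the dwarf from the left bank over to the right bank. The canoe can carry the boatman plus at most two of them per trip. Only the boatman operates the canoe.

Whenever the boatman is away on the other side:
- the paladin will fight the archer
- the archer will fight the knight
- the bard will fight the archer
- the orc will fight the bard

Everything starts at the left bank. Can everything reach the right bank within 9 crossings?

Yes — this plan uses 7 crossings (≤ 9):
1. Boatman goes to the right bank with the archer and the orc.  [the left bank: the bard, the cleric, the dwarf, the knight, the paladin | the right bank: the archer, the orc]
2. Boatman goes back to the left bank alone.  [the left bank: the bard, the cleric, the dwarf, the knight, the paladin | the right bank: the archer, the orc]
3. Boatman goes to the right bank with the cleric and the dwarf.  [the left bank: the bard, the knight, the paladin | the right bank: the archer, the cleric, the dwarf, the orc]
4. Boatman goes back to the left bank alone.  [the left bank: the bard, the knight, the paladin | the right bank: the archer, the cleric, the dwarf, the orc]
5. Boatman goes to the right bank with the knight and the paladin.  [the left bank: the bard | the right bank: the archer, the cleric, the dwarf, the knight, the orc, the paladin]
6. Boatman goes back to the left bank with the archer.  [the left bank: the archer, the bard | the right bank: the cleric, the dwarf, the knight, the orc, the paladin]
7. Boatman goes to the right bank with the archer and the bard.  [the left bank: — | the right bank: the archer, the bard, the cleric, the dwarf, the knight, the orc, the paladin]

Yes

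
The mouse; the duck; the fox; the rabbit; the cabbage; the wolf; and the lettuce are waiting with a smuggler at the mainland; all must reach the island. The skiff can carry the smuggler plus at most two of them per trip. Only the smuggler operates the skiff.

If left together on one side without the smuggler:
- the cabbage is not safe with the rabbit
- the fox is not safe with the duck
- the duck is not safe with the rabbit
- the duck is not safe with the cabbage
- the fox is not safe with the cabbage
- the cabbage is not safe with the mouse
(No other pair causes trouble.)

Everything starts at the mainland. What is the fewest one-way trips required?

11

Counting alone: the smuggler can take at most 2 across per trip to the island, so moving all 7 needs at least 4 loaded trips out, with a return between consecutive ones — at least 7 crossings.
The safety rule pushes this higher. Following every safe sequence of crossings, the most of the 7 that can be at the island as the skiff arrives there on crossings 7, 9 is 5, 6 respectively — never all 7.
So no plan with fewer than 11 crossings exists, and this one achieves 11:
1. Smuggler goes to the island with the cabbage and the duck.  [the mainland: the fox, the lettuce, the mouse, the rabbit, the wolf | the island: the cabbage, the duck]
2. Smuggler goes back to the mainland with the duck.  [the mainland: the duck, the fox, the lettuce, the mouse, the rabbit, the wolf | the island: the cabbage]
3. Smuggler goes to the island with the duck and the mouse.  [the mainland: the fox, the lettuce, the rabbit, the wolf | the island: the cabbage, the duck, the mouse]
4. Smuggler goes back to the mainland with the cabbage.  [the mainland: the cabbage, the fox, the lettuce, the rabbit, the wolf | the island: the duck, the mouse]
5. Smuggler goes to the island with the fox and the rabbit.  [the mainland: the cabbage, the lettuce, the wolf | the island: the duck, the fox, the mouse, the rabbit]
6. Smuggler goes back to the mainland with the duck.  [the mainland: the cabbage, the duck, the lettuce, the wolf | the island: the fox, the mouse, the rabbit]
7. Smuggler goes to the island with the duck and the wolf.  [the mainland: the cabbage, the lettuce | the island: the duck, the fox, the mouse, the rabbit, the wolf]
8. Smuggler goes back to the mainland with the duck.  [the mainland: the cabbage, the duck, the lettuce | the island: the fox, the mouse, the rabbit, the wolf]
9. Smuggler goes to the island with the duck and the lettuce.  [the mainland: the cabbage | the island: the duck, the fox, the lettuce, the mouse, the rabbit, the wolf]
10. Smuggler goes back to the mainland with the duck.  [the mainland: the cabbage, the duck | the island: the fox, the lettuce, the mouse, the rabbit, the wolf]
11. Smuggler goes to the island with the cabbage and the duck.  [the mainland: — | the island: the cabbage, the duck, the fox, the lettuce, the mouse, the rabbit, the wolf]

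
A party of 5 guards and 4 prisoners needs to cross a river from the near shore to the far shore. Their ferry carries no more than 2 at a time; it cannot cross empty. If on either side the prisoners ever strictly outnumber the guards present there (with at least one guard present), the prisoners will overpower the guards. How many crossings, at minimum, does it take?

15

Counting alone: each trip to the far shore takes at most 2 across and each return brings at least 1 back, so after t trips out (and t−1 returns) at most 2t − (t−1) of the 9 are across; that first reaches 9 at t = 8, so at least 15 crossings are needed.
The plan below uses exactly 15 crossings, so it is optimal:
1. 2 prisoners → the far shore.  (the near shore: 5G 2P; the far shore: 0G 2P)
2. 1 prisoner ← the near shore.  (the near shore: 5G 3P; the far shore: 0G 1P)
3. 2 prisoners → the far shore.  (the near shore: 5G 1P; the far shore: 0G 3P)
4. 1 prisoner ← the near shore.  (the near shore: 5G 2P; the far shore: 0G 2P)
5. 2 guards → the far shore.  (the near shore: 3G 2P; the far shore: 2G 2P)
6. 1 prisoner ← the near shore.  (the near shore: 3G 3P; the far shore: 2G 1P)
7. 1 guard and 1 prisoner → the far shore.  (the near shore: 2G 2P; the far shore: 3G 2P)
8. 1 guard ← the near shore.  (the near shore: 3G 2P; the far shore: 2G 2P)
9. 1 guard and 1 prisoner → the far shore.  (the near shore: 2G 1P; the far shore: 3G 3P)
10. 1 prisoner ← the near shore.  (the near shore: 2G 2P; the far shore: 3G 2P)
11. 1 guard and 1 prisoner → the far shore.  (the near shore: 1G 1P; the far shore: 4G 3P)
12. 1 guard ← the near shore.  (the near shore: 2G 1P; the far shore: 3G 3P)
13. 1 guard and 1 prisoner → the far shore.  (the near shore: 1G 0P; the far shore: 4G 4P)
14. 1 prisoner ← the near shore.  (the near shore: 1G 1P; the far shore: 4G 3P)
15. 1 guard and 1 prisoner → the far shore.  (the near shore: 0G 0P; the far shore: 5G 4P)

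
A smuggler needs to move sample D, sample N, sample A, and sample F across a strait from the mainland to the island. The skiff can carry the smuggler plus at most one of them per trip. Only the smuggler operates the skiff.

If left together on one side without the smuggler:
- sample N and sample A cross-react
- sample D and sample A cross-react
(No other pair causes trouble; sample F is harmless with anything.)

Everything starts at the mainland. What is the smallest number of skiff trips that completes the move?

9

Counting alone: the smuggler can take at most 1 across per trip to the island, so moving all 4 needs at least 4 loaded trips out, with a return between consecutive ones — at least 7 crossings.
The safety rule pushes this higher. Following every safe sequence of crossings, the most of the 4 that can be at the island as the skiff arrives there on crossing 7 is 3 — never all 4.
So no plan with fewer than 9 crossings exists, and this one achieves 9:
1. Smuggler goes to the island with sample A.
2. Smuggler goes back to the mainland alone.
3. Smuggler goes to the island with sample D.
4. Smuggler goes back to the mainland with sample A.
5. Smuggler goes to the island with sample N.
6. Smuggler goes back to the mainland alone.
7. Smuggler goes to the island with sample F.
8. Smuggler goes back to the mainland alone.
9. Smuggler goes to the island with sample A.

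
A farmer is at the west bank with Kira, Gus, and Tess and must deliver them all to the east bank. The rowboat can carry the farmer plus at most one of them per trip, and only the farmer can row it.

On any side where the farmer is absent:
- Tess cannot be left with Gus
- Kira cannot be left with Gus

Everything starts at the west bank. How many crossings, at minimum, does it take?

7

Counting alone: the farmer can take at most 1 across per trip to the east bank, so moving all 3 needs at least 3 loaded trips out, with a return between consecutive ones — at least 5 crossings.
The safety rule pushes this higher. Following every safe sequence of crossings, the most of the 3 that can be at the east bank as the rowboat arrives there on crossing 5 is 2 — never all 3.
So no plan with fewer than 7 crossings exists, and this one achieves 7:
1. Farmer goes to the east bank with Gus.
2. Farmer goes back to the west bank alone.
3. Farmer goes to the east bank with Kira.
4. Farmer goes back to the west bank with Gus.
5. Farmer goes to the east bank with Tess.
6. Farmer goes back to the west bank alone.
7. Farmer goes to the east bank with Gus.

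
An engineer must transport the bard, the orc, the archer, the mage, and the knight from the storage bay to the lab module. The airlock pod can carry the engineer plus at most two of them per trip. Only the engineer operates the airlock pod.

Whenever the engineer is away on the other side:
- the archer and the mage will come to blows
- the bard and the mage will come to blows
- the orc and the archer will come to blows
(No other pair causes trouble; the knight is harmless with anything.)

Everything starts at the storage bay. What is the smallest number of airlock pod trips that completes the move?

5

Counting alone: the engineer can take at most 2 across per trip to the lab module, so moving all 5 needs at least 3 loaded trips out, with a return between consecutive ones — at least 5 crossings.
The plan below uses exactly 5 crossings, so it is optimal:
1. Engineer goes to the lab module with the archer and the bard.
2. Engineer goes back to the storage bay alone.
3. Engineer goes to the lab module with the knight.
4. Engineer goes back to the storage bay alone.
5. Engineer goes to the lab module with the mage and the orc.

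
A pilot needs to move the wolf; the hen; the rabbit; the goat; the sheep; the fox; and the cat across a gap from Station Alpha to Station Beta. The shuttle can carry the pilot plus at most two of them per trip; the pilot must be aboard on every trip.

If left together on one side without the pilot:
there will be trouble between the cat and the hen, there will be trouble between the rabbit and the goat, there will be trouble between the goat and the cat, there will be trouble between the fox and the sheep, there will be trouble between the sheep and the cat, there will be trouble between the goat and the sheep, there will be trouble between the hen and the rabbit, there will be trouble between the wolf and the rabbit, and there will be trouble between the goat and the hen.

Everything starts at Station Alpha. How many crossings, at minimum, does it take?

Whatever the first load, the items left behind include a forbidden pair without the pilot. No opening move is safe, so no plan exists.

impossible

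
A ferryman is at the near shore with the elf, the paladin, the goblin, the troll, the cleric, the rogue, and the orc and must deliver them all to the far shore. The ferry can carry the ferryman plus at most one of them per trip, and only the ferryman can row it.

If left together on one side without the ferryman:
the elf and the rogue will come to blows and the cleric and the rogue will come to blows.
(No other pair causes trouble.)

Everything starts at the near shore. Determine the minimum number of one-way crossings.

Counting alone: the ferryman can take at most 1 across per trip to the far shore, so moving all 7 needs at least 7 loaded trips out, with a return between consecutive ones — at least 13 crossings.
The safety rule pushes this higher. Following every safe sequence of crossings, the most of the 7 that can be at the far shore as the ferry arrives there on crossing 13 is 6 — never all 7.
So no plan with fewer than 15 crossings exists, and this one achieves 15:
1. Ferryman goes to the far shore with the rogue.  [the near shore: the cleric, the elf, the goblin, the orc, the paladin, the troll | the far shore: the rogue]
2. Ferryman goes back to the near shore alone.  [the near shore: the cleric, the elf, the goblin, the orc, the paladin, the troll | the far shore: the rogue]
3. Ferryman goes to the far shore with the elf.  [the near shore: the cleric, the goblin, the orc, the paladin, the troll | the far shore: the elf, the rogue]
4. Ferryman goes back to the near shore with the rogue.  [the near shore: the cleric, the goblin, the orc, the paladin, the rogue, the troll | the far shore: the elf]
5. Ferryman goes to the far shore with the cleric.  [the near shore: the goblin, the orc, the paladin, the rogue, the troll | the far shore: the cleric, the elf]
6. Ferryman goes back to the near shore alone.  [the near shore: the goblin, the orc, the paladin, the rogue, the troll | the far shore: the cleric, the elf]
7. Ferryman goes to the far shore with the paladin.  [the near shore: the goblin, the orc, the rogue, the troll | the far shore: the cleric, the elf, the paladin]
8. Ferryman goes back to the near shore alone.  [the near shore: the goblin, the orc, the rogue, the troll | the far shore: the cleric, the elf, the paladin]
9. Ferryman goes to the far shore with the goblin.  [the near shore: the orc, the rogue, the troll | the far shore: the cleric, the elf, the goblin, the paladin]
10. Ferryman goes back to the near shore alone.  [the near shore: the orc, the rogue, the troll | the far shore: the cleric, the elf, the goblin, the paladin]
11. Ferryman goes to the far shore with the troll.  [the near shore: the orc, the rogue | the far shore: the cleric, the elf, the goblin, the paladin, the troll]
12. Ferryman goes back to the near shore alone.  [the near shore: the orc, the rogue | the far shore: the cleric, the elf, the goblin, the paladin, the troll]
13. Ferryman goes to the far shore with the orc.  [the near shore: the rogue | the far shore: the cleric, the elf, the goblin, the orc, the paladin, the troll]
14. Ferryman goes back to the near shore alone.  [the near shore: the rogue | the far shore: the cleric, the elf, the goblin, the orc, the paladin, the troll]
15. Ferryman goes to the far shore with the rogue.  [the near shore: — | the far shore: the cleric, the elf, the goblin, the orc, the paladin, the rogue, the troll]

15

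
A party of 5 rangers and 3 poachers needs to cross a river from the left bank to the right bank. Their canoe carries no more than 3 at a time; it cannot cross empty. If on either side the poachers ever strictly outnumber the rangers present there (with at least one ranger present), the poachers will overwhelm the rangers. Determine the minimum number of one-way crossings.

7

Counting alone: each trip to the right bank takes at most 3 across and each return brings at least 1 back, so after t trips out (and t−1 returns) at most 3t − (t−1) of the 8 are across; that first reaches 8 at t = 4, so at least 7 crossings are needed.
The plan below uses exactly 7 crossings, so it is optimal:
1. 2 poachers → the right bank.  (the left bank: 5R 1P; the right bank: 0R 2P)
2. 1 poacher ← the left bank.  (the left bank: 5R 2P; the right bank: 0R 1P)
3. 2 rangers and 1 poacher → the right bank.  (the left bank: 3R 1P; the right bank: 2R 2P)
4. 1 poacher ← the left bank.  (the left bank: 3R 2P; the right bank: 2R 1P)
5. 1 ranger and 2 poachers → the right bank.  (the left bank: 2R 0P; the right bank: 3R 3P)
6. 1 poacher ← the left bank.  (the left bank: 2R 1P; the right bank: 3R 2P)
7. 2 rangers and 1 poacher → the right bank.  (the left bank: 0R 0P; the right bank: 5R 3P)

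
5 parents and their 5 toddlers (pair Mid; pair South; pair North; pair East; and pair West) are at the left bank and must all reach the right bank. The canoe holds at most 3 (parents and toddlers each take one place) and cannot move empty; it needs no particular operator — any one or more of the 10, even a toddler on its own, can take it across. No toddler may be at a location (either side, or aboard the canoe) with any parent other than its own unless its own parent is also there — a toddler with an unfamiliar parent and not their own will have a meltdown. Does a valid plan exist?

1. parent Mid and toddler Mid cross → the right bank.
2. parent Mid crosses ← the left bank.
3. toddler East, toddler North, and toddler South cross → the right bank.
4. toddler Mid crosses ← the left bank.
5. parent East, parent North, and parent South cross → the right bank.
6. parent South and toddler South cross ← the left bank.
7. parent Mid, parent South, and parent West cross → the right bank.
8. toddler North crosses ← the left bank.
9. toddler Mid and toddler South cross → the right bank.
10. toddler Mid crosses ← the left bank.
11. toddler Mid, toddler North, and toddler West cross → the right bank.

Yes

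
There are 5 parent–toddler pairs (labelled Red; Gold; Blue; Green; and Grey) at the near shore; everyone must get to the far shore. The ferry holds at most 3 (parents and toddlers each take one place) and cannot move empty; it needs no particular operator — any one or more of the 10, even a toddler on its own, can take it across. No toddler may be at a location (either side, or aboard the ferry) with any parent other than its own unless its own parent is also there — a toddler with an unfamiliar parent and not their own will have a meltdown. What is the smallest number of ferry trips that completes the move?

11

Counting alone: each trip to the far shore takes at most 3 across and each return brings at least 1 back, so after t trips out (and t−1 returns) at most 3t − (t−1) of the 10 are across; that first reaches 10 at t = 5, so at least 9 crossings are needed.
The safety rule pushes this higher. Following every safe sequence of crossings, the most of the 10 that can be at the far shore as the ferry arrives there on crossing 9 is 9 — never all 10.
So no plan with fewer than 11 crossings exists, and this one achieves 11:
1. parent Red and toddler Red cross → the far shore.
2. parent Red crosses ← the near shore.
3. toddler Blue, toddler Gold, and toddler Green cross → the far shore.
4. toddler Red crosses ← the near shore.
5. parent Blue, parent Gold, and parent Green cross → the far shore.
6. parent Gold and toddler Gold cross ← the near shore.
7. parent Gold, parent Grey, and parent Red cross → the far shore.
8. toddler Blue crosses ← the near shore.
9. toddler Gold and toddler Red cross → the far shore.
10. toddler Red crosses ← the near shore.
11. toddler Blue, toddler Grey, and toddler Red cross → the far shore.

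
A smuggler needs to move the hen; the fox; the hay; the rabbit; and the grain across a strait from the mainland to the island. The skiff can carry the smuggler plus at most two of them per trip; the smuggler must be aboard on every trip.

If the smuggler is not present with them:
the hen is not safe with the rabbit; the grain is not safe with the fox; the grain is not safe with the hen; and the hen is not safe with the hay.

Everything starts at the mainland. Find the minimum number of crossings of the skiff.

5

Counting alone: the smuggler can take at most 2 across per trip to the island, so moving all 5 needs at least 3 loaded trips out, with a return between consecutive ones — at least 5 crossings.
The plan below uses exactly 5 crossings, so it is optimal:
1. Smuggler goes to the island with the fox and the hen.
2. Smuggler goes back to the mainland alone.
3. Smuggler goes to the island with the hay and the rabbit.
4. Smuggler goes back to the mainland with the hen.
5. Smuggler goes to the island with the grain and the hen.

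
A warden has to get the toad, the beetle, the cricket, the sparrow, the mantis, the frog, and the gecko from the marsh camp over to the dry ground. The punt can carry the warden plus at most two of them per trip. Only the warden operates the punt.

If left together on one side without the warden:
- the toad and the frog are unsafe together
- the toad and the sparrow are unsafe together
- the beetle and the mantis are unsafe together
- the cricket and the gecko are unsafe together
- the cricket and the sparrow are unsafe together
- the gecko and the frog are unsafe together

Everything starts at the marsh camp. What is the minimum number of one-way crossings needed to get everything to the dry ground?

Whatever the first load, the items left behind include a forbidden pair without the warden. No opening move is safe, so no plan exists.

impossible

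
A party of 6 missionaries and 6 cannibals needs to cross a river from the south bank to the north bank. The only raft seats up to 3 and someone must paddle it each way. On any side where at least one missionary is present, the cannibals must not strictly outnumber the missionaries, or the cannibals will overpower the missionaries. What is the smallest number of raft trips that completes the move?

impossible

Following every safe sequence of crossings from the start, the most of the 12 that can be at the north bank as the raft arrives there on crossings 1, 3, 5 is 3, 5, 6 respectively; the best ever achieved is 6 of 12.
From crossing 7 on, no configuration arises that was not already reachable earlier: only 17 distinct safe configurations (who is on which side, and where the raft is) can ever be reached, none of them has everyone across, and every continuation just revisits them. They are: 0 missionaries + 0 cannibals across (raft back at the start); 0 missionaries + 1 cannibal across (raft there); 0 missionaries + 1 cannibal across (raft back at the start); 0 missionaries + 2 cannibals across (raft there); 0 missionaries + 2 cannibals across (raft back at the start); 0 missionaries + 3 cannibals across (raft there); 0 missionaries + 3 cannibals across (raft back at the start); 0 missionaries + 4 cannibals across (raft there); 0 missionaries + 4 cannibals across (raft back at the start); 0 missionaries + 5 cannibals across (raft there); 0 missionaries + 5 cannibals across (raft back at the start); 0 missionaries + 6 cannibals across (raft there); 1 missionary + 1 cannibal across (raft there); 1 missionary + 1 cannibal across (raft back at the start); 2 missionaries + 2 cannibals across (raft there); 2 missionaries + 2 cannibals across (raft back at the start); 3 missionaries + 3 cannibals across (raft there). So no valid plan exists.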